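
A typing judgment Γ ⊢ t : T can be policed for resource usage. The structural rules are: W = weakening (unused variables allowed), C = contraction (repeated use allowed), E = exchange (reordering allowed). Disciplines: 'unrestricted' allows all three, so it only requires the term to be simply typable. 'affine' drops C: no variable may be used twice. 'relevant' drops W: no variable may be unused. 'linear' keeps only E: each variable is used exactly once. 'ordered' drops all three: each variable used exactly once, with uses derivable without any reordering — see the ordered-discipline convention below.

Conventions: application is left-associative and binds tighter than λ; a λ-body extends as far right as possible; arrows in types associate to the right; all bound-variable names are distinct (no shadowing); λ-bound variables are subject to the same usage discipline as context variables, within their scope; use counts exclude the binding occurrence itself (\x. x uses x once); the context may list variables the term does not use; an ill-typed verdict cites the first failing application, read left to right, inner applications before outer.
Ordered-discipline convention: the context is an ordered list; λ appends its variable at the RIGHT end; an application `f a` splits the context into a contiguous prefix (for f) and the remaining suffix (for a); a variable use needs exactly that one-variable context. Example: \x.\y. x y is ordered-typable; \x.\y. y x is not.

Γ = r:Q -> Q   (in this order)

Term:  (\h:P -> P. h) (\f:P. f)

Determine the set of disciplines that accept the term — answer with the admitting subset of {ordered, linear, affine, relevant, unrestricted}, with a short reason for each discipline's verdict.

admitted by: affine, unrestricted
variable uses: r: 0×; h (bound): 1×; f (bound): 1×
order of uses: h, f
typing: ✓ — P -> P
ordered ✗ (needs weakening: r unused)
linear ✗ (needs weakening: r unused)
affine ✓ (no duplicate uses among r, h, f)
relevant ✗ (needs weakening: r unused)
unrestricted ✓ (well-typed at P -> P; no restrictions here)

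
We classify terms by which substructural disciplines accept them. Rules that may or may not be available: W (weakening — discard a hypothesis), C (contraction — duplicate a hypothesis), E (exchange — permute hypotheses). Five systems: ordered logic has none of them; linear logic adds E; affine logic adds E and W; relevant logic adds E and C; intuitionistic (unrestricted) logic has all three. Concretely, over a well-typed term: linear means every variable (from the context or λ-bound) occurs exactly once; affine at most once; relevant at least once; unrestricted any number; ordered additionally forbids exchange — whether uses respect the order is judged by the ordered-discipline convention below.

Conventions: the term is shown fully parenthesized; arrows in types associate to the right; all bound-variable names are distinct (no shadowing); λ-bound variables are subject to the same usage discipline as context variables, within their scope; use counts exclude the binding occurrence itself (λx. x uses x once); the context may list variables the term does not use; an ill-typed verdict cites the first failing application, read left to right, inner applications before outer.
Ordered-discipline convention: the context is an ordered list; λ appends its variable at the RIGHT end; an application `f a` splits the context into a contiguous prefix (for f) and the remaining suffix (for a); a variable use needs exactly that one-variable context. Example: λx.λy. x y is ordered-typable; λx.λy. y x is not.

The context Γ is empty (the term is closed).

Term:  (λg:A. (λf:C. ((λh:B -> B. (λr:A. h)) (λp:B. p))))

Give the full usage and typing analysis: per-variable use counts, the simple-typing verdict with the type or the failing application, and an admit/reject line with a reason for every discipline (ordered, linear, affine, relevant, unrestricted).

variable uses: g (λ-bound): 0×, f (λ-bound): 0×, h (λ-bound): 1×, r (λ-bound): 0×, p (λ-bound): 1×
use order (left to right): h, p
typing: the term checks, with type A -> C -> A -> B -> B
ordered: ✗ — needs weakening: g, f, r unused
linear: ✗ — needs weakening: g, f, r unused
affine: ✓ — g, f, h, r, p: no repeats, contraction unneeded
relevant: ✗ — needs weakening: g, f, r unused
unrestricted: ✓ — type-checks (A -> C -> A -> B -> B) and nothing is barred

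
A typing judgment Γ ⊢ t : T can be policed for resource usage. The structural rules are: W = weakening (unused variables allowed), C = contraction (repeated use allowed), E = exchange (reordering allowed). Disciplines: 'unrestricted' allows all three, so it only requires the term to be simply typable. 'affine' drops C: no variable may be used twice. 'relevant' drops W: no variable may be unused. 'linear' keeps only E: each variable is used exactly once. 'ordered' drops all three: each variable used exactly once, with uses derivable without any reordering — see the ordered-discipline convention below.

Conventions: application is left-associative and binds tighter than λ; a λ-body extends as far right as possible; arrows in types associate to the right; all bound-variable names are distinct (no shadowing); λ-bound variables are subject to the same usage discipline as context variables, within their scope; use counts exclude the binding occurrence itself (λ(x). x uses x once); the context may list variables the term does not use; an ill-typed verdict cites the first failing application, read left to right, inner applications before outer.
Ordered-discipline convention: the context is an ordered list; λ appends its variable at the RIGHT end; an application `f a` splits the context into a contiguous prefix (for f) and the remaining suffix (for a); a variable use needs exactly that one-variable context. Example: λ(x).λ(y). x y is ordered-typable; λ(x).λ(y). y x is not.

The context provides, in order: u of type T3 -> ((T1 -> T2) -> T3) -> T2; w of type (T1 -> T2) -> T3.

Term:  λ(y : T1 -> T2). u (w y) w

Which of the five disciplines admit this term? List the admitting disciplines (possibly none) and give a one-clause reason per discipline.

accepted by: relevant, unrestricted
usage: u=1; w=2; y (λ-bound)=1
order of uses: u, w, y, w
typing: well-typed at (T1 -> T2) -> T2
ordered: ✗ — w ×2 used more than once (contraction)
linear: ✗ — w ×2 used more than once (contraction)
affine: ✗ — w ×2 used more than once (contraction)
relevant: ✓ — none of u, w, y goes unused
unrestricted: ✓ — simply typable at (T1 -> T2) -> T2; W, C, E all held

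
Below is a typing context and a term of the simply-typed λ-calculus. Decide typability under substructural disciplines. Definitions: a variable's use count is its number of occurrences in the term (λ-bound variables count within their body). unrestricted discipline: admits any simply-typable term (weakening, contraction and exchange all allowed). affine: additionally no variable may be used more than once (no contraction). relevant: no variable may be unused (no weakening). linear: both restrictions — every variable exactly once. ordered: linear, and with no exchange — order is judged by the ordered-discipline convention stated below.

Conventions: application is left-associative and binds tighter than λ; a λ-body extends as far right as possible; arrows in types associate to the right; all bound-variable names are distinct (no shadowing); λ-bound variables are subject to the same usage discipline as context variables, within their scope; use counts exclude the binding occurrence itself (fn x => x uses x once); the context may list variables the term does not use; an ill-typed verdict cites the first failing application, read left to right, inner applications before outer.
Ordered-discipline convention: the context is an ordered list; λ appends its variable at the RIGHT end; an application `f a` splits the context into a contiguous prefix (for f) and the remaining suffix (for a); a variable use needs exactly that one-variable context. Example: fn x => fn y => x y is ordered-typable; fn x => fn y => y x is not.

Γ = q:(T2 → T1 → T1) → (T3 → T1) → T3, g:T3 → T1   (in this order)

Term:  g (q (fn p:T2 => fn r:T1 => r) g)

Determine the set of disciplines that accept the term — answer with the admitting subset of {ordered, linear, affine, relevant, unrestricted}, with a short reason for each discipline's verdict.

admitted by: unrestricted
usage: q: 1×; g: 2×; p (bound): 0×; r (bound): 1×
left-to-right use order: g, q, r, g
typing: ✓ — T1
ordered: ✗, repeated use of g ×2; p left unused
linear: ✗, repeated use of g ×2; p left unused
affine: ✗, repeated use of g ×2
relevant: ✗, p left unused
unrestricted: ✓, typability at T1 is all that's needed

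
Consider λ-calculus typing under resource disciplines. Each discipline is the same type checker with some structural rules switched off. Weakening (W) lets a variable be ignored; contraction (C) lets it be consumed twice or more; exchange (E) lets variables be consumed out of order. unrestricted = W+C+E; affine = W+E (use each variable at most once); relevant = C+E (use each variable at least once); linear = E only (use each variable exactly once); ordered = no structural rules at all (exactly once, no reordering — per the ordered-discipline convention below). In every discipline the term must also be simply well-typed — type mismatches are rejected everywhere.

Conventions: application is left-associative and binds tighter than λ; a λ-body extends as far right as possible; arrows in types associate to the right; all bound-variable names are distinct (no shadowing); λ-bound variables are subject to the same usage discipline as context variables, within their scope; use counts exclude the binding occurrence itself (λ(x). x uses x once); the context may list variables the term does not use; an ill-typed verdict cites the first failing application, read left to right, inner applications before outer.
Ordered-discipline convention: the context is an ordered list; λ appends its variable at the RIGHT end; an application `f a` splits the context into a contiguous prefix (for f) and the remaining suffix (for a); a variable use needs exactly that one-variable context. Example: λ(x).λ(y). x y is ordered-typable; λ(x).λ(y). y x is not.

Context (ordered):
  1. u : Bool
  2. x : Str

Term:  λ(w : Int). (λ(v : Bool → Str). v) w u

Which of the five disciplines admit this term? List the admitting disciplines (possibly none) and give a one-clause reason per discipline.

admitted by: none
usage: u: 1×; x: 0×; w (bound): 1×; v (bound): 1×
use order (left to right): v, w, u
typing: ill-typed: an argument Int mismatches the expected Bool → Str
ordered: ✗, the type mismatch rejects it
linear: ✗, not simply typable
affine: ✗, fails simple typing
relevant: ✗, a type mismatch blocks all five
unrestricted: ✗, the type mismatch rejects it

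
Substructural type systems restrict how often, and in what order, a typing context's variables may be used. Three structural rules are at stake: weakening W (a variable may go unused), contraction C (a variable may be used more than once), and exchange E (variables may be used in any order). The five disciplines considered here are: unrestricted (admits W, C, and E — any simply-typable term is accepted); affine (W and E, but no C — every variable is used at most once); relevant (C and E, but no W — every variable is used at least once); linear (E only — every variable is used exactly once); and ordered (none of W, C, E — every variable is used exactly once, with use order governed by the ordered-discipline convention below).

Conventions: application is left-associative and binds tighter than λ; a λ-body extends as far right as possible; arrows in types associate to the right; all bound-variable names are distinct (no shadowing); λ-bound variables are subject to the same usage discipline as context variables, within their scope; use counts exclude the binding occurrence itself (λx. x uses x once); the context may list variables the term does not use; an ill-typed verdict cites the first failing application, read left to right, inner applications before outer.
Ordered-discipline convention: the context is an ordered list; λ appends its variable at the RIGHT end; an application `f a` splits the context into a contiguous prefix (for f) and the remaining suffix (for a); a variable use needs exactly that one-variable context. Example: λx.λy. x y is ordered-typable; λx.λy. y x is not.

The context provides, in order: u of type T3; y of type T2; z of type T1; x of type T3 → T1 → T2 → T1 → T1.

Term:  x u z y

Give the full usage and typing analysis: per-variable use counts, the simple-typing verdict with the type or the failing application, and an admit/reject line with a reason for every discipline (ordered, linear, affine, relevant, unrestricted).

variable uses: u: 1×, y: 1×, z: 1×, x: 1×
uses in reading order: x, u, z, y
typing: ✓ — T1 → T1
ordered ✗ (no ordered split (uses run x, u, z, y))
linear ✓ (single use per variable (u, y, z, x))
affine ✓ (none of u, y, z, x used more than once)
relevant ✓ (u, y, z, x: all used, weakening unneeded)
unrestricted ✓ (typability at T1 → T1 is all that's needed)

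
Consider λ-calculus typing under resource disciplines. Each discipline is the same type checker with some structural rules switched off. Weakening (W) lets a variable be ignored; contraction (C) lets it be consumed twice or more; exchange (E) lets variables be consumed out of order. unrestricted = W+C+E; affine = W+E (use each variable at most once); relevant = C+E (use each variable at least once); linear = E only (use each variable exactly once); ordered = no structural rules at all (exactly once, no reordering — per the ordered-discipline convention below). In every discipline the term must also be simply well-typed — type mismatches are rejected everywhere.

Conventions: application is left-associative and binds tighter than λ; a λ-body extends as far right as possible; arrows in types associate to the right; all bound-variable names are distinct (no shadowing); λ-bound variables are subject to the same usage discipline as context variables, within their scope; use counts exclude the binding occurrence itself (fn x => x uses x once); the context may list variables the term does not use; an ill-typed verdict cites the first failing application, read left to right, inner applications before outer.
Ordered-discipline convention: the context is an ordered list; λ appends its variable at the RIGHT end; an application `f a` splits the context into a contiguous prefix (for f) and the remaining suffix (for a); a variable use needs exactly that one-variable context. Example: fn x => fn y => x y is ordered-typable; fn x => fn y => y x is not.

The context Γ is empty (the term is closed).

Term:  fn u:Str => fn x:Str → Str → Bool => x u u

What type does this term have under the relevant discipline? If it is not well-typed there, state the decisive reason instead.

term : Str → (Str → Str → Bool) → Bool
variable uses: u [bound] ×2, x [bound] ×1
uses in reading order: x, u, u
typing: the term checks, with type Str → (Str → Str → Bool) → Bool
per-discipline verdicts: ordered ✗, linear ✗, affine ✗, relevant ✓, unrestricted ✓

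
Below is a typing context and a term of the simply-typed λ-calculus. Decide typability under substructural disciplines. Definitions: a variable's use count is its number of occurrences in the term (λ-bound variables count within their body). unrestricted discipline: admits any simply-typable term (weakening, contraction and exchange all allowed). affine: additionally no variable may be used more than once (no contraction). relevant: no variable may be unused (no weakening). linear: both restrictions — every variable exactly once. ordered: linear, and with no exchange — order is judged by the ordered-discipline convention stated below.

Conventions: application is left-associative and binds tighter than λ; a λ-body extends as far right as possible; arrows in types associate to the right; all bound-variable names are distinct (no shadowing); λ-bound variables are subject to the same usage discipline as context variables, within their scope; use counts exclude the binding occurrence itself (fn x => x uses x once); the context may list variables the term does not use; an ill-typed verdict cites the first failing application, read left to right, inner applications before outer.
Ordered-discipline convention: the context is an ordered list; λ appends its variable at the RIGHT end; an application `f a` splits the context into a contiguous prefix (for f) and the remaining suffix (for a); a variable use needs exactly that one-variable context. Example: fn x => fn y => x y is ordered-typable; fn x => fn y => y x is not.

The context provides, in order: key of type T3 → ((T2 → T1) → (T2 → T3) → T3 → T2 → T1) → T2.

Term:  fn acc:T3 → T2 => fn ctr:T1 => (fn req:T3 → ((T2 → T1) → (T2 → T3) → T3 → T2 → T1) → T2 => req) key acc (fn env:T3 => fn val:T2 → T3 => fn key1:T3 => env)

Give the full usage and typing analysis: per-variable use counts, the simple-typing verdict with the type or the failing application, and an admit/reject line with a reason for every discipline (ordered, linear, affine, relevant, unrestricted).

usage: key: 1, acc (bound): 1, ctr (bound): 0, req (bound): 1, env (bound): 1, val (bound): 0, key1 (bound): 0
order of uses: req, key, acc, env
typing: ill-typed: a function awaiting T3 gets T3 → T2
ordered ✗ (the type mismatch rejects it)
linear ✗ (not simply typable)
affine ✗ (fails simple typing)
relevant ✗ (a type mismatch blocks all five)
unrestricted ✗ (the type mismatch rejects it)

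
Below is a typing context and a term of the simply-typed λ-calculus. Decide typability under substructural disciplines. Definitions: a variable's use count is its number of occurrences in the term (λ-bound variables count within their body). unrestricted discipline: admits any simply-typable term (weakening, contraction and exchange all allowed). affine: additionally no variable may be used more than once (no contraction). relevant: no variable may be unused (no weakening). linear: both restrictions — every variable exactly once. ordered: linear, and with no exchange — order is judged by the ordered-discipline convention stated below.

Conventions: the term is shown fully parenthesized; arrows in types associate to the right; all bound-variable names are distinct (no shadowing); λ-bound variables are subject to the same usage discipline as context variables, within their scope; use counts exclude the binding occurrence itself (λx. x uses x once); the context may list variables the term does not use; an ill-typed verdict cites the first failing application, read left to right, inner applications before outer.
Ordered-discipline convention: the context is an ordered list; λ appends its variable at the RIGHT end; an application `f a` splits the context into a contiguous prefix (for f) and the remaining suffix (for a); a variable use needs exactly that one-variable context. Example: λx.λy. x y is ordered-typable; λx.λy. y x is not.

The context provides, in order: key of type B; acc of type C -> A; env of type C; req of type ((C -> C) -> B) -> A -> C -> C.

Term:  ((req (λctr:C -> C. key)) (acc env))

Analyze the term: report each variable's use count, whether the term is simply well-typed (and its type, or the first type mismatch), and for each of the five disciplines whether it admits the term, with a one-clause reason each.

usage: key=1; acc=1; env=1; req=1; ctr (bound)=0
left-to-right use order: req, key, acc, env
typing: well-typed at C -> C
ordered: ✗ — ctr never used (weakening)
linear: ✗ — ctr never used (weakening)
affine: ✓ — key, acc, env, req, ctr: no repeats, contraction unneeded
relevant: ✗ — ctr never used (weakening)
unrestricted: ✓ — type-checks (C -> C) and nothing is barred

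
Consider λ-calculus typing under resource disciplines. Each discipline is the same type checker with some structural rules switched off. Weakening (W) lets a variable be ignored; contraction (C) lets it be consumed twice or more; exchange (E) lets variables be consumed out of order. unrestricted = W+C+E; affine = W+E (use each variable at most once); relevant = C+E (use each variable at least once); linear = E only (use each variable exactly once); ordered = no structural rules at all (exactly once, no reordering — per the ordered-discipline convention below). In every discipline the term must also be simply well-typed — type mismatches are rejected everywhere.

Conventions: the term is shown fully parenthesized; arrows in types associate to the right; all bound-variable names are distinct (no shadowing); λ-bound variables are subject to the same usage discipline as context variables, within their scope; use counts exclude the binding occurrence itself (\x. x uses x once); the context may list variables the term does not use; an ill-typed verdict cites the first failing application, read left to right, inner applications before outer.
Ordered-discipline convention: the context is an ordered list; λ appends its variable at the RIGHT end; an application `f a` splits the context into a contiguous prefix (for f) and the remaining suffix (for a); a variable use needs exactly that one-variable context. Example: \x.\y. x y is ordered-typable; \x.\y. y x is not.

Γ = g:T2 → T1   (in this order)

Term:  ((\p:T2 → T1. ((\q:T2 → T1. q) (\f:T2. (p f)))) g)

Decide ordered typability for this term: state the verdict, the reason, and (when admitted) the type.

yes — single-use (g, p, q, f), ordered derivation ok; term : T2 → T1
variable uses: g=1, p (λ-bound)=1, q (λ-bound)=1, f (λ-bound)=1
use order (left to right): q, p, f, g
typing: well-typed at T2 → T1
per-discipline verdicts: ordered ✓; linear ✓; affine ✓; relevant ✓; unrestricted ✓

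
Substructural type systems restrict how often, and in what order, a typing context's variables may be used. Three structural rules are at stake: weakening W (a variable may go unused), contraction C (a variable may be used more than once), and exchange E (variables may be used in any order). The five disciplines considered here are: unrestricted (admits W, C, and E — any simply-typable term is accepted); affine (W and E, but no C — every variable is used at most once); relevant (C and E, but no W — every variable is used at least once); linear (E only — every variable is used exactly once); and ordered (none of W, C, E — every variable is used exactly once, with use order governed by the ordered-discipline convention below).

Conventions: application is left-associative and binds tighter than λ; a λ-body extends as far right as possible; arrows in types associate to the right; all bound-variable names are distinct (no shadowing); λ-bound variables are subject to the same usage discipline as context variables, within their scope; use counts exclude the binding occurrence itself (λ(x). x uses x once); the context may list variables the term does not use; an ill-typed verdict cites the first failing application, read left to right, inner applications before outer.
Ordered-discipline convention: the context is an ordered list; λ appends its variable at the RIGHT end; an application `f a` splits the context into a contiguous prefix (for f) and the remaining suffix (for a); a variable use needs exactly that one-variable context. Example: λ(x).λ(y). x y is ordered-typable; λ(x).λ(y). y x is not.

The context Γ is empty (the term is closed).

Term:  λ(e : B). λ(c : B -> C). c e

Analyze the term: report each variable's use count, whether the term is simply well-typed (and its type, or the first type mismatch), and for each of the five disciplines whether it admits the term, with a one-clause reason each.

use counts: e (λ-bound) ×1, c (λ-bound) ×1
order of uses: c, e
typing: well-typed — term : B -> (B -> C) -> C
ordered ✗ (use order c, e needs exchange)
linear ✓ (single use per variable (e, c))
affine ✓ (no duplicate uses among e, c)
relevant ✓ (every one of e, c appears)
unrestricted ✓ (typability at B -> (B -> C) -> C is all that's needed)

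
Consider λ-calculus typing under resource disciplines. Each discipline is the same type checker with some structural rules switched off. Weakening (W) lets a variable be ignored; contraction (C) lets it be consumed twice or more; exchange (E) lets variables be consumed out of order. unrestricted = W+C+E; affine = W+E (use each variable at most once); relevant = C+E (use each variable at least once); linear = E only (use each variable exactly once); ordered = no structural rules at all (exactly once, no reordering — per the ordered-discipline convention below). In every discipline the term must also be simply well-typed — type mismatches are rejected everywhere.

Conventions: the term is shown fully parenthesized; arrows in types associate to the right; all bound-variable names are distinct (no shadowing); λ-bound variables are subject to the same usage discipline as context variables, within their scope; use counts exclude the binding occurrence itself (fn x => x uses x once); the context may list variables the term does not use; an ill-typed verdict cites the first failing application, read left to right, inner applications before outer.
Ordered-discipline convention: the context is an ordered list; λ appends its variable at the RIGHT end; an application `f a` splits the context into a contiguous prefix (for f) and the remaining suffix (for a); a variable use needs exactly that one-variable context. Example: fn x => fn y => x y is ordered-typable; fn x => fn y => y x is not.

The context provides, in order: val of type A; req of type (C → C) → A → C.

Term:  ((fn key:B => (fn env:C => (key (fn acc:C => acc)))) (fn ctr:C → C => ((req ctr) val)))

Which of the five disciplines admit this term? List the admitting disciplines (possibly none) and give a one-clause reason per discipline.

accepted by: none
use counts: val: 1, req: 1, key (bound): 1, env (bound): 0, acc (bound): 1, ctr (bound): 1
left-to-right use order: key, acc, req, ctr, val
typing: ill-typed: non-arrow in function slot: B
ordered ✗ (the type mismatch rejects it)
linear ✗ (not simply typable)
affine ✗ (fails simple typing)
relevant ✗ (a type mismatch blocks all five)
unrestricted ✗ (the type mismatch rejects it)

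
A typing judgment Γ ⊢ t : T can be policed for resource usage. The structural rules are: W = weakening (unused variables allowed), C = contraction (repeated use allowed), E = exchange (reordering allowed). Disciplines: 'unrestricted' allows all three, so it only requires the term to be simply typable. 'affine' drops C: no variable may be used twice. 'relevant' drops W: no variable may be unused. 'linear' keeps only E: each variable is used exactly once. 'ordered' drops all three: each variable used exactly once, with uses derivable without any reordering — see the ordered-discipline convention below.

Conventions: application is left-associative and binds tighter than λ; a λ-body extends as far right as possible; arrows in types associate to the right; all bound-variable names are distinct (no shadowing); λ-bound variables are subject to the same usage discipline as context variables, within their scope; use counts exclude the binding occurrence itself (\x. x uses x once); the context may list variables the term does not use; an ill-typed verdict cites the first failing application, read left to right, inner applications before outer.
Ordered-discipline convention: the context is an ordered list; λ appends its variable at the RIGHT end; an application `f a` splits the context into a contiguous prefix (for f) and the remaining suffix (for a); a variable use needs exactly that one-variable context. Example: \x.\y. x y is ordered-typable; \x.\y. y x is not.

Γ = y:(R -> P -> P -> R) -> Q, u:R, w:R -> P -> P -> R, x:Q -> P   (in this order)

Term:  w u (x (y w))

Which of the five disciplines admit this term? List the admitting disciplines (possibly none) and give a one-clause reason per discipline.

accepted by: relevant, unrestricted
use counts: y: 1; u: 1; w: 2; x: 1
uses in reading order: w, u, x, y, w
typing: well-typed — term : P -> R
ordered ✗ (needs contraction — w ×2)
linear ✗ (needs contraction — w ×2)
affine ✗ (needs contraction — w ×2)
relevant ✓ (every one of y, u, w, x appears)
unrestricted ✓ (type-checks (P -> R) and nothing is barred)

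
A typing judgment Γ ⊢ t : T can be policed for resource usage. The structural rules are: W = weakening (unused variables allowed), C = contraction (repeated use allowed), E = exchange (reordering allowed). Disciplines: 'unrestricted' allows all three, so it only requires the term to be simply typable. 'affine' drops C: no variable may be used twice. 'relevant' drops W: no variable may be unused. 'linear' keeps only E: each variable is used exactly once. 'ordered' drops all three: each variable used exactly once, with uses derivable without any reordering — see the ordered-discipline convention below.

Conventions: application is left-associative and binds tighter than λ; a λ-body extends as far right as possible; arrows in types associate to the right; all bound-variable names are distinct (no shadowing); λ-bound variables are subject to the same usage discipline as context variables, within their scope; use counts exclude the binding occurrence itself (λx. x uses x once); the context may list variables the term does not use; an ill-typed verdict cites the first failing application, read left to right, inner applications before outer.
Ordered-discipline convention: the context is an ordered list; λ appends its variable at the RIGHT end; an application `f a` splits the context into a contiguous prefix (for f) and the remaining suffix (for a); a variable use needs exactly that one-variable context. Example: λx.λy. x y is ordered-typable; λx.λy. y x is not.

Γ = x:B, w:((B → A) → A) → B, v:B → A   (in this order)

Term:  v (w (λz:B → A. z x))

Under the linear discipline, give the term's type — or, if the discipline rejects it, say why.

term : A
usage: x: 1×, w: 1×, v: 1×, z (λ-bound): 1×
order of uses: v, w, z, x
typing: well-typed at A
all disciplines: ordered ✗ | linear ✓ | affine ✓ | relevant ✓ | unrestricted ✓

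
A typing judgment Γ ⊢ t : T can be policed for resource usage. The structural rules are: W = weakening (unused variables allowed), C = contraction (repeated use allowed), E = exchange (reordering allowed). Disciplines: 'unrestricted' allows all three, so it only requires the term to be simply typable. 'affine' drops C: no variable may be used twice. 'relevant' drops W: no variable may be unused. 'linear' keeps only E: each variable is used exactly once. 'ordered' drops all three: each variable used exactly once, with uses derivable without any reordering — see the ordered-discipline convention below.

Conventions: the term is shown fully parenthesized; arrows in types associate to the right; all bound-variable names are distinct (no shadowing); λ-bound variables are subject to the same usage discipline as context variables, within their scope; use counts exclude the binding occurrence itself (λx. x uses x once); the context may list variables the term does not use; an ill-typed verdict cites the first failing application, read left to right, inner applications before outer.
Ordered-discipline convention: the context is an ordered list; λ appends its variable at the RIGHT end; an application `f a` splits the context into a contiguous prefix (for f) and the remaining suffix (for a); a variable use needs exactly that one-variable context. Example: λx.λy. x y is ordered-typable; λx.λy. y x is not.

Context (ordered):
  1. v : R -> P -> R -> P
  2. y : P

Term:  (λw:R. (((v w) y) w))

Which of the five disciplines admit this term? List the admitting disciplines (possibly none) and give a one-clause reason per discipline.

admitted in: relevant, unrestricted
variable uses: v=1, y=1, w (bound)=2
order of uses: v, w, y, w
typing: ✓ — R -> P
ordered ✗ (uses contraction: w ×2)
linear ✗ (uses contraction: w ×2)
affine ✗ (uses contraction: w ×2)
relevant ✓ (v, y, w: all used, weakening unneeded)
unrestricted ✓ (simply typable at R -> P; W, C, E all held)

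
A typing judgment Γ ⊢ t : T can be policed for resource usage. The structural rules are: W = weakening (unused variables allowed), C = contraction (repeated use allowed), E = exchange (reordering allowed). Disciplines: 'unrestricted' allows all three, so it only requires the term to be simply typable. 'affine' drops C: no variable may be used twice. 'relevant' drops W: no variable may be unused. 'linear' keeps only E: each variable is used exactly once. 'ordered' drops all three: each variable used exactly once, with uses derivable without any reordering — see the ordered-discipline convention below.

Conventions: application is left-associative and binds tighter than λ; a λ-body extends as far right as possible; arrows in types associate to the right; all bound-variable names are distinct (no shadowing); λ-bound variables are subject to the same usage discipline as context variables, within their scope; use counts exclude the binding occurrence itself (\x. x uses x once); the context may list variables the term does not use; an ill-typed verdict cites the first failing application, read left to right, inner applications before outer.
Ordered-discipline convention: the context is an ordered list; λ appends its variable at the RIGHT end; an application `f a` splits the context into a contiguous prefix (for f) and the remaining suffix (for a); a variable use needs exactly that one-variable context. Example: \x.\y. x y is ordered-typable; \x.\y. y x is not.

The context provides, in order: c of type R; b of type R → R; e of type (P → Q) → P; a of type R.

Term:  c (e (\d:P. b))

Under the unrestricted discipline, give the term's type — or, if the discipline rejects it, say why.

not well-typed under unrestricted — not simply typable
usage: c: 1×, b: 1×, e: 1×, a: 0×, d (bound): 0×
left-to-right use order: c, e, b
typing: ill-typed: an argument P → R → R mismatches the expected P → Q
across the five disciplines: ordered ✗; linear ✗; affine ✗; relevant ✗; unrestricted ✗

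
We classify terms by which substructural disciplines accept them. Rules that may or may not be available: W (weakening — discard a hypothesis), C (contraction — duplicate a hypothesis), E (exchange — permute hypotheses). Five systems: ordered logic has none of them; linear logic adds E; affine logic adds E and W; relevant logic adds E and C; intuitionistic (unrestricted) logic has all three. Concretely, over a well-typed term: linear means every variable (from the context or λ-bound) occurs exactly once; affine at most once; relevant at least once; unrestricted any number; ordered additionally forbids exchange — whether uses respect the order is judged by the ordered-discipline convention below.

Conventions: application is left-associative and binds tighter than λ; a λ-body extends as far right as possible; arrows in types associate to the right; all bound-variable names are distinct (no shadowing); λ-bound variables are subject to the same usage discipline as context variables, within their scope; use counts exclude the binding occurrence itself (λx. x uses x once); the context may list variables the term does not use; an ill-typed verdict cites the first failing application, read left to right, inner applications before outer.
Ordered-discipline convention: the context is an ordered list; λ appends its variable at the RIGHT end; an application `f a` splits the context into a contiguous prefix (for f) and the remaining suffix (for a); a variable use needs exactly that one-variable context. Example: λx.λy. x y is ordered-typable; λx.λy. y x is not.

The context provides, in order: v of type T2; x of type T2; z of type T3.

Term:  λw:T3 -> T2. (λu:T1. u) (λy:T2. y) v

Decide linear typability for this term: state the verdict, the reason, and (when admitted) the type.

no — fails simple typing
usage: v=1; x=0; z=0; w (bound)=0; u (bound)=1; y (bound)=1
uses in reading order: u, y, v
typing: ill-typed: an application expects T1 but receives T2 -> T2
summary: ordered ✗, linear ✗, affine ✗, relevant ✗, unrestricted ✗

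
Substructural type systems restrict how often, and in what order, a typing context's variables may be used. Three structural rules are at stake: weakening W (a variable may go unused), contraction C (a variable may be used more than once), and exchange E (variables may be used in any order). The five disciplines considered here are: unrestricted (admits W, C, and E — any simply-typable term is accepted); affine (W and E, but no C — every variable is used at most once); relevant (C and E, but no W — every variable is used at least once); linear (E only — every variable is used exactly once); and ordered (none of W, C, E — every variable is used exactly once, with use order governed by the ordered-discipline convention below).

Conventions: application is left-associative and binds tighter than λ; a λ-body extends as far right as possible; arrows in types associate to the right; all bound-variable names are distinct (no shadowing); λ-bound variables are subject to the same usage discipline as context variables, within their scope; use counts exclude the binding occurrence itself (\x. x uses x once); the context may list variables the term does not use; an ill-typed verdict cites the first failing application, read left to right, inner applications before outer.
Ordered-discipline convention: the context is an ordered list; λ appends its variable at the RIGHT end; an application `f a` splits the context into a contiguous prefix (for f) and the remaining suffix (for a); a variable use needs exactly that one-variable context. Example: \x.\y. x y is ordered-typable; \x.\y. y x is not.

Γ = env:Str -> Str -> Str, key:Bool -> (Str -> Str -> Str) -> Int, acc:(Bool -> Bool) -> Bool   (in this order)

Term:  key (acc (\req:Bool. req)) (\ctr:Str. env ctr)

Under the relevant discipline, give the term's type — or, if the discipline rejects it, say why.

term : Int
usage: env: 1×, key: 1×, acc: 1×, req (bound): 1×, ctr (bound): 1×
uses in reading order: key, acc, req, env, ctr
typing: well-typed — term : Int
summary: ordered ✗ · linear ✓ · affine ✓ · relevant ✓ · unrestricted ✓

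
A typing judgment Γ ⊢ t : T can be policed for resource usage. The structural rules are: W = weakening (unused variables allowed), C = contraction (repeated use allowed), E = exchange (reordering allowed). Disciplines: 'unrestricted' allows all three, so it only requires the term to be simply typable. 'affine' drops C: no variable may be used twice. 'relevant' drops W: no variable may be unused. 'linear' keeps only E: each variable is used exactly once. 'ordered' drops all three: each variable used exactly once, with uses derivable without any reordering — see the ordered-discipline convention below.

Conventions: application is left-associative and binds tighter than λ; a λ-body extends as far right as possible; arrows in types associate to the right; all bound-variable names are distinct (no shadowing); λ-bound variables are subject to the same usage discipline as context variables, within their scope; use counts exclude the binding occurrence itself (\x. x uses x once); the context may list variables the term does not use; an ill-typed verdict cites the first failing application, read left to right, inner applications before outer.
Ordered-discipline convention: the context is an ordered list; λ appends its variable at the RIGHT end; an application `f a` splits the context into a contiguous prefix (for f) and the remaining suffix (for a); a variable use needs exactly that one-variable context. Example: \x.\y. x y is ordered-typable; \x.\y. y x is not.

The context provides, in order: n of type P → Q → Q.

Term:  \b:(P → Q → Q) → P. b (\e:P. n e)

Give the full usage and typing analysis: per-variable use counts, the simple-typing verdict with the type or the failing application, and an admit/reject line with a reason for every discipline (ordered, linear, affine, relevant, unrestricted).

variable uses: n: 1×, b (bound): 1×, e (bound): 1×
left-to-right use order: b, n, e
typing: well-typed — term : ((P → Q → Q) → P) → P
ordered ✗ (needs exchange: uses follow b, n, e)
linear ✓ (each of n, b, e used exactly once)
affine ✓ (none of n, b, e used more than once)
relevant ✓ (none of n, b, e goes unused)
unrestricted ✓ (typability at ((P → Q → Q) → P) → P is all that's needed)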